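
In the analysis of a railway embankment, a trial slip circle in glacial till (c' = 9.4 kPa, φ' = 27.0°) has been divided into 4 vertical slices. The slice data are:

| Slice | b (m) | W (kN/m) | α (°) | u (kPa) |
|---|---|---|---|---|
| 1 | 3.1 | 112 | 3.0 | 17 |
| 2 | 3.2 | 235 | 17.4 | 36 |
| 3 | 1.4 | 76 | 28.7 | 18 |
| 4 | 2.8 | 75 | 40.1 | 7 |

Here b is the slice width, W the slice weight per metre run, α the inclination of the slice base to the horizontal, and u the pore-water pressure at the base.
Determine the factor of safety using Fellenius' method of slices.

FS = 1.42

Ordinary method of slices: FS = Σ[c'·Δl_i + (W_i cosα_i − u_i·Δl_i)·tanφ'] / Σ W_i sinα_i, with Δl_i = b_i / cosα_i.
Slice 1: Δl = 3.1/cos3.0° = 3.104 m; N'_1 = 112·cos3.0° − 17·3.104 = 59.1; c'Δl = 29.18; W sinα = 5.9
Slice 2: Δl = 3.2/cos17.4° = 3.353 m; N'_2 = 235·cos17.4° − 36·3.353 = 103.5; c'Δl = 31.52; W sinα = 70.3
Slice 3: Δl = 1.4/cos28.7° = 1.596 m; N'_3 = 76·cos28.7° − 18·1.596 = 37.9; c'Δl = 15.00; W sinα = 36.5
Slice 4: Δl = 2.8/cos40.1° = 3.661 m; N'_4 = 75·cos40.1° − 7·3.661 = 31.7; c'Δl = 34.41; W sinα = 48.3
Σc'Δl = 110.1 kN/m; ΣN' = 232.3 kN/m; ΣW sinα = 160.9 kN/m
Resisting = 110.1 + 232.3·tan27.0° = 110.1 + 118.4 = 228.5 kN/m
FS = 228.5 / 160.9 = 1.420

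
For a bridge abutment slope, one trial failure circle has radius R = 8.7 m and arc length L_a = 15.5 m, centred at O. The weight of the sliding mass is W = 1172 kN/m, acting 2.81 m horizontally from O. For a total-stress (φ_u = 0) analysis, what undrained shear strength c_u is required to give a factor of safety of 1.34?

c_u = 32.7 kPa

FS = c_u·L_a·R / (W·d), so c_u = FS·W·d / (L_a·R).
c_u = 1.34·1172·2.81 / (15.50·8.7) = 4413.0 / 134.85 = 32.73 kPa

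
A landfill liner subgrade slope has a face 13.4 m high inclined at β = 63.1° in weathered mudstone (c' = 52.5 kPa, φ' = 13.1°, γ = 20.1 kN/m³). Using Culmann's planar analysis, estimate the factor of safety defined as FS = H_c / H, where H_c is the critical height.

FS = 1.90

H_c = (4c'/γ) · sinβ cosφ' / [1 − cos(β − φ')]
    = (4·52.5/20.1) · sin63.1°·cos13.1° / [1 − cos50.0°]
    = 10.448 · 0.8686 / 0.3572 = 25.40 m
FS = H_c / H = 25.40 / 13.4 = 1.896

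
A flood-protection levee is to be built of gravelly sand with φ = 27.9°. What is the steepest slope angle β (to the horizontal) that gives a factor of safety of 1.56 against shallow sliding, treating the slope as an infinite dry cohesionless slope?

β = 18.7°

For an infinite dry cohesionless slope FS = tanφ/tanβ, so tanβ = tanφ / FS.
tanβ = tan27.9° / 1.56 = 0.5295 / 1.56 = 0.3394
β = arctan(0.3394) = 18.75°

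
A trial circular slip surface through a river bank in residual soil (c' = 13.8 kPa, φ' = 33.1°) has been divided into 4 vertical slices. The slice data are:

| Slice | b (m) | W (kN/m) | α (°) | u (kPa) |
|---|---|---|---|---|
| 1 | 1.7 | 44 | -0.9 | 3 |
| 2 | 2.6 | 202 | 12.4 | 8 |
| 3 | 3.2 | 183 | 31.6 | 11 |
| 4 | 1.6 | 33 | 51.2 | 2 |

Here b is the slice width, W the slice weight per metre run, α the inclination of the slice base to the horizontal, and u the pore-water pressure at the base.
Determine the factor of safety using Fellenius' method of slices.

FS = 2.27

Ordinary method of slices: FS = Σ[c'·Δl_i + (W_i cosα_i − u_i·Δl_i)·tanφ'] / Σ W_i sinα_i, with Δl_i = b_i / cosα_i.
Slice 1: Δl = 1.7/cos(-0.9°) = 1.700 m; N'_1 = 44·cos(-0.9°) − 3·1.700 = 38.9; c'Δl = 23.46; W sinα = -0.7
Slice 2: Δl = 2.6/cos12.4° = 2.662 m; N'_2 = 202·cos12.4° − 8·2.662 = 176.0; c'Δl = 36.74; W sinα = 43.4
Slice 3: Δl = 3.2/cos31.6° = 3.757 m; N'_3 = 183·cos31.6° − 11·3.757 = 114.5; c'Δl = 51.85; W sinα = 95.9
Slice 4: Δl = 1.6/cos51.2° = 2.553 m; N'_4 = 33·cos51.2° − 2·2.553 = 15.6; c'Δl = 35.24; W sinα = 25.7
Σc'Δl = 147.3 kN/m; ΣN' = 345.0 kN/m; ΣW sinα = 164.3 kN/m
Resisting = 147.3 + 345.0·tan33.1° = 147.3 + 224.9 = 372.2 kN/m
FS = 372.2 / 164.3 = 2.265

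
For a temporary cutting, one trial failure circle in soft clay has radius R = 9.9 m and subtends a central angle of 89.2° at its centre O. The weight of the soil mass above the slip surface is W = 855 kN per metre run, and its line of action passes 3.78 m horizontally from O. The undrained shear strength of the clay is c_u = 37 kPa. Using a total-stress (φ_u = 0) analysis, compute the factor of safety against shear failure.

Taking moments about the centre O, the resisting moment is provided by the undrained shear strength acting along the arc:
Arc length L_a = R·θ = 9.9·(89.2°·π/180) = 9.9·1.5568 = 15.41 m
M_R = c_u·L_a·R = 37·15.41·9.9 = 5645.7 kN·m/m
M_D = W·d = 855·3.78 = 3231.9 kN·m/m
FS = M_R / M_D = 5645.7 / 3231.9 = 1.747

FS = 1.75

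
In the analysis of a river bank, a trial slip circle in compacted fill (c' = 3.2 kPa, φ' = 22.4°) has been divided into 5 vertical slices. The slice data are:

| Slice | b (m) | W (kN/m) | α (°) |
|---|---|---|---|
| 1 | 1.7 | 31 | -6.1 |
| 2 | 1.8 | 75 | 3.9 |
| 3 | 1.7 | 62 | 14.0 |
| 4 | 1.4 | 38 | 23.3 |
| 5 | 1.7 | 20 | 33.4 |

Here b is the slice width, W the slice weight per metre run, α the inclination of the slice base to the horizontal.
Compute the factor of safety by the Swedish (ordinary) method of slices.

FS = 2.75

Ordinary method of slices: FS = Σ[c'·Δl_i + (W_i cosα_i)·tanφ'] / Σ W_i sinα_i, with Δl_i = b_i / cosα_i.
Slice 1: Δl = 1.7/cos(-6.1°) = 1.710 m; N'_1 = 31·cos(-6.1°) = 30.8; c'Δl = 5.47; W sinα = -3.3
Slice 2: Δl = 1.8/cos3.9° = 1.804 m; N'_2 = 75·cos3.9° = 74.8; c'Δl = 5.77; W sinα = 5.1
Slice 3: Δl = 1.7/cos14.0° = 1.752 m; N'_3 = 62·cos14.0° = 60.2; c'Δl = 5.61; W sinα = 15.0
Slice 4: Δl = 1.4/cos23.3° = 1.524 m; N'_4 = 38·cos23.3° = 34.9; c'Δl = 4.88; W sinα = 15.0
Slice 5: Δl = 1.7/cos33.4° = 2.036 m; N'_5 = 20·cos33.4° = 16.7; c'Δl = 6.52; W sinα = 11.0
Σc'Δl = 28.2 kN/m; ΣN' = 217.4 kN/m; ΣW sinα = 42.8 kN/m
Resisting = 28.2 + 217.4·tan22.4° = 28.2 + 89.6 = 117.9 kN/m
FS = 117.9 / 42.8 = 2.751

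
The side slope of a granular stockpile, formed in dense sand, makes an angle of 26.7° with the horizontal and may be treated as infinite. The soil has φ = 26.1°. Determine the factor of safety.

FS = 0.97

For a dry cohesionless infinite slope the factor of safety is FS = tanφ / tanβ.
FS = tan26.1° / tan26.7° = 0.4899 / 0.5029 = 0.974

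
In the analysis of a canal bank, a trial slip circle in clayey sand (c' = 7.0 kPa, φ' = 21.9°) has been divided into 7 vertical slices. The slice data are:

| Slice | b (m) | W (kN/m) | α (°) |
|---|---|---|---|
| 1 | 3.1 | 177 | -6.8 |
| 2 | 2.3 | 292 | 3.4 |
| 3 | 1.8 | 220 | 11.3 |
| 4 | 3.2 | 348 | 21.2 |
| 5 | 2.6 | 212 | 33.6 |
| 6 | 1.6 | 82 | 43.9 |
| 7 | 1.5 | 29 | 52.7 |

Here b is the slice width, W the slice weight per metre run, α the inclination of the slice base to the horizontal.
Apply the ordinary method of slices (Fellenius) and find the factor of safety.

FS = 1.76

Ordinary method of slices: FS = Σ[c'·Δl_i + (W_i cosα_i)·tanφ'] / Σ W_i sinα_i, with Δl_i = b_i / cosα_i.
Slice 1: Δl = 3.1/cos(-6.8°) = 3.122 m; N'_1 = 177·cos(-6.8°) = 175.8; c'Δl = 21.85; W sinα = -21.0
Slice 2: Δl = 2.3/cos3.4° = 2.304 m; N'_2 = 292·cos3.4° = 291.5; c'Δl = 16.13; W sinα = 17.3
Slice 3: Δl = 1.8/cos11.3° = 1.836 m; N'_3 = 220·cos11.3° = 215.7; c'Δl = 12.85; W sinα = 43.1
Slice 4: Δl = 3.2/cos21.2° = 3.432 m; N'_4 = 348·cos21.2° = 324.4; c'Δl = 24.03; W sinα = 125.8
Slice 5: Δl = 2.6/cos33.6° = 3.122 m; N'_5 = 212·cos33.6° = 176.6; c'Δl = 21.85; W sinα = 117.3
Slice 6: Δl = 1.6/cos43.9° = 2.221 m; N'_6 = 82·cos43.9° = 59.1; c'Δl = 15.54; W sinα = 56.9
Slice 7: Δl = 1.5/cos52.7° = 2.475 m; N'_7 = 29·cos52.7° = 17.6; c'Δl = 17.33; W sinα = 23.1
Σc'Δl = 129.6 kN/m; ΣN' = 1260.7 kN/m; ΣW sinα = 362.6 kN/m
Resisting = 129.6 + 1260.7·tan21.9° = 129.6 + 506.8 = 636.4 kN/m
FS = 636.4 / 362.6 = 1.755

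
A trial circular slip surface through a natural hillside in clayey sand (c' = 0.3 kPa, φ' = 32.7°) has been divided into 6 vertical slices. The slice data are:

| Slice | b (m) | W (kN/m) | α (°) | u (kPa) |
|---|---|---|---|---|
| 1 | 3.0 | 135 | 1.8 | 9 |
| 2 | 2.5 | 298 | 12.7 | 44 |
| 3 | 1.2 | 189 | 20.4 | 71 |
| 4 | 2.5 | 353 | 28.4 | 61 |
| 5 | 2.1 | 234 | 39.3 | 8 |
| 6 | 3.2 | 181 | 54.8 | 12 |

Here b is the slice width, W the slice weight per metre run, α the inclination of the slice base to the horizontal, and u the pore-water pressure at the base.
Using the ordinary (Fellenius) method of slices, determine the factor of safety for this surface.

Ordinary method of slices: FS = Σ[c'·Δl_i + (W_i cosα_i − u_i·Δl_i)·tanφ'] / Σ W_i sinα_i, with Δl_i = b_i / cosα_i.
Slice 1: Δl = 3.0/cos1.8° = 3.001 m; N'_1 = 135·cos1.8° − 9·3.001 = 107.9; c'Δl = 0.90; W sinα = 4.2
Slice 2: Δl = 2.5/cos12.7° = 2.563 m; N'_2 = 298·cos12.7° − 44·2.563 = 178.0; c'Δl = 0.77; W sinα = 65.5
Slice 3: Δl = 1.2/cos20.4° = 1.280 m; N'_3 = 189·cos20.4° − 71·1.280 = 86.2; c'Δl = 0.38; W sinα = 65.9
Slice 4: Δl = 2.5/cos28.4° = 2.842 m; N'_4 = 353·cos28.4° − 61·2.842 = 137.2; c'Δl = 0.85; W sinα = 167.9
Slice 5: Δl = 2.1/cos39.3° = 2.714 m; N'_5 = 234·cos39.3° − 8·2.714 = 159.4; c'Δl = 0.81; W sinα = 148.2
Slice 6: Δl = 3.2/cos54.8° = 5.551 m; N'_6 = 181·cos54.8° − 12·5.551 = 37.7; c'Δl = 1.67; W sinα = 147.9
Σc'Δl = 5.4 kN/m; ΣN' = 706.4 kN/m; ΣW sinα = 599.6 kN/m
Resisting = 5.4 + 706.4·tan32.7° = 5.4 + 453.5 = 458.9 kN/m
FS = 458.9 / 599.6 = 0.765

FS = 0.77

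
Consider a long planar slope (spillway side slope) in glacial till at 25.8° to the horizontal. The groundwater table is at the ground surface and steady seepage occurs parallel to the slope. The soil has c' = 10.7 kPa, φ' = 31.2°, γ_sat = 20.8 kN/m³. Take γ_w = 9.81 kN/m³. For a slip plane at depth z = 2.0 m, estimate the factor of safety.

With seepage parallel to the slope and the water table at the surface, the effective normal stress on the slip plane uses the buoyant unit weight γ' = γ_sat − γ_w while the driving shear stress uses γ_sat:
FS = [c' + γ' z cos²β tanφ'] / [γ_sat z sinβ cosβ]
γ' = 20.8 − 9.81 = 10.99 kN/m³
Numerator = 10.7 + 10.99·2.0·cos²25.8°·tan31.2° = 10.7 + 10.99·2.0·0.8106·0.6056 = 21.490 kPa
Denominator = 20.8·2.0·sin25.8°·cos25.8° = 20.8·2.0·0.4352·0.9003 = 16.301 kPa
FS = 21.490 / 16.301 = 1.318

FS = 1.32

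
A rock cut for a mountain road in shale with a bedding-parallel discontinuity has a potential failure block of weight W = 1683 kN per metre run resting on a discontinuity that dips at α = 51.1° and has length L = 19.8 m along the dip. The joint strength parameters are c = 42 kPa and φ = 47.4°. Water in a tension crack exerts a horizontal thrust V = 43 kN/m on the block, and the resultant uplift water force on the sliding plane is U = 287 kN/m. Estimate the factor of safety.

FS = 1.22

Resolving the block weight along and normal to the plane and applying the Mohr–Coulomb strength on the joint:
N' = W cosα − U − V sinα = 1683·cos51.1° − 287 − 43·sin51.1° = 736.4 kN/m
Driving force T = W sinα + V cosα = 1683·sin51.1° + 43·cos51.1° = 1336.8 kN/m
Resisting force R = c·L + N'·tanφ = 42·19.8 + 736.4·tan47.4° = 831.6 + 800.8 = 1632.4 kN/m
FS = R / T = 1632.4 / 1336.8 = 1.221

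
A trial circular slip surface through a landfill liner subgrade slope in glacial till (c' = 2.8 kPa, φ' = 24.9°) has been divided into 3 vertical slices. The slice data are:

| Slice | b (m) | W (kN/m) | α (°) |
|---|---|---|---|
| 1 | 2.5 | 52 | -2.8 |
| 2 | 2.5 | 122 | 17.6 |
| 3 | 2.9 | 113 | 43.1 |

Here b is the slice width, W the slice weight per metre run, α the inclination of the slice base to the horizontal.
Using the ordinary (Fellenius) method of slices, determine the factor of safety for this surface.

FS = 1.27

Ordinary method of slices: FS = Σ[c'·Δl_i + (W_i cosα_i)·tanφ'] / Σ W_i sinα_i, with Δl_i = b_i / cosα_i.
Slice 1: Δl = 2.5/cos(-2.8°) = 2.503 m; N'_1 = 52·cos(-2.8°) = 51.9; c'Δl = 7.01; W sinα = -2.5
Slice 2: Δl = 2.5/cos17.6° = 2.623 m; N'_2 = 122·cos17.6° = 116.3; c'Δl = 7.34; W sinα = 36.9
Slice 3: Δl = 2.9/cos43.1° = 3.972 m; N'_3 = 113·cos43.1° = 82.5; c'Δl = 11.12; W sinα = 77.2
Σc'Δl = 25.5 kN/m; ΣN' = 250.7 kN/m; ΣW sinα = 111.6 kN/m
Resisting = 25.5 + 250.7·tan24.9° = 25.5 + 116.4 = 141.9 kN/m
FS = 141.9 / 111.6 = 1.272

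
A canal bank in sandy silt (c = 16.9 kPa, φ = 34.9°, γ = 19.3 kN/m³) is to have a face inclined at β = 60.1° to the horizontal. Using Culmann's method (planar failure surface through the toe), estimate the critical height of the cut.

Culmann's analysis gives the critical failure plane at α_cr = (β + φ)/2 = (60.1 + 34.9)/2 = 47.5°, and the critical height
H_c = (4c/γ) · sinβ cosφ / [1 − cos(β − φ)]
    = (4·16.9/19.3) · sin60.1°·cos34.9° / [1 − cos(25.2°)]
    = 3.503 · 0.8669·0.8202 / [1 − 0.9048]
    = 3.503 · 0.7110 / 0.0952
    = 26.17 m

H_c = 26.17 m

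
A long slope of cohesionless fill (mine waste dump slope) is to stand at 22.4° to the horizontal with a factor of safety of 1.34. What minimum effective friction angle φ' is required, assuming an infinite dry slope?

φ' = 28.9°

FS = tanφ'/tanβ ⇒ tanφ' = FS · tanβ = 1.34 · tan22.4° = 0.5523
φ' = arctan(0.5523) = 28.91°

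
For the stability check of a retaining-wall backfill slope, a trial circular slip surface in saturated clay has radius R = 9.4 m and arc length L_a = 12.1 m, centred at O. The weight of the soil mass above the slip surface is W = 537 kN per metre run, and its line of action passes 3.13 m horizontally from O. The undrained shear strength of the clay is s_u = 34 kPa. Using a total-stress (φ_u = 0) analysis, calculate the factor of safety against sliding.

Taking moments about the centre O, the resisting moment is provided by the undrained shear strength acting along the arc:
M_R = s_u·L_a·R = 34·12.10·9.4 = 3867.2 kN·m/m
M_D = W·d = 537·3.13 = 1680.8 kN·m/m
FS = M_R / M_D = 3867.2 / 1680.8 = 2.301

FS = 2.30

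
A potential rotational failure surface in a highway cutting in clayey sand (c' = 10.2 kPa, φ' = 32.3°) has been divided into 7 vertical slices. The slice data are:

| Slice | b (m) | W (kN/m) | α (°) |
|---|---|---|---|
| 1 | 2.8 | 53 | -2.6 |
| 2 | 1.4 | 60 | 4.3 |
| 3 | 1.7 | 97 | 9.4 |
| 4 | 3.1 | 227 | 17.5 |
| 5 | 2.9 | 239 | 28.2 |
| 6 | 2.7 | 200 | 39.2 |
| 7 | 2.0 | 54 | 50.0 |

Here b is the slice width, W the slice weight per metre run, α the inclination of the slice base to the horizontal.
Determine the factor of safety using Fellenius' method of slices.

Ordinary method of slices: FS = Σ[c'·Δl_i + (W_i cosα_i)·tanφ'] / Σ W_i sinα_i, with Δl_i = b_i / cosα_i.
Slice 1: Δl = 2.8/cos(-2.6°) = 2.803 m; N'_1 = 53·cos(-2.6°) = 52.9; c'Δl = 28.59; W sinα = -2.4
Slice 2: Δl = 1.4/cos4.3° = 1.404 m; N'_2 = 60·cos4.3° = 59.8; c'Δl = 14.32; W sinα = 4.5
Slice 3: Δl = 1.7/cos9.4° = 1.723 m; N'_3 = 97·cos9.4° = 95.7; c'Δl = 17.58; W sinα = 15.8
Slice 4: Δl = 3.1/cos17.5° = 3.250 m; N'_4 = 227·cos17.5° = 216.5; c'Δl = 33.15; W sinα = 68.3
Slice 5: Δl = 2.9/cos28.2° = 3.291 m; N'_5 = 239·cos28.2° = 210.6; c'Δl = 33.56; W sinα = 112.9
Slice 6: Δl = 2.7/cos39.2° = 3.484 m; N'_6 = 200·cos39.2° = 155.0; c'Δl = 35.54; W sinα = 126.4
Slice 7: Δl = 2.0/cos50.0° = 3.111 m; N'_7 = 54·cos50.0° = 34.7; c'Δl = 31.74; W sinα = 41.4
Σc'Δl = 194.5 kN/m; ΣN' = 825.3 kN/m; ΣW sinα = 366.9 kN/m
Resisting = 194.5 + 825.3·tan32.3° = 194.5 + 521.7 = 716.2 kN/m
FS = 716.2 / 366.9 = 1.952

FS = 1.95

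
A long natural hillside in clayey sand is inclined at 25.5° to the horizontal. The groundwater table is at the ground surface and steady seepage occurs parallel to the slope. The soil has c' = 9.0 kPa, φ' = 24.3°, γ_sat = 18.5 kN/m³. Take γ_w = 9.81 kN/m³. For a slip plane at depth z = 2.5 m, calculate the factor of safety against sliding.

With seepage parallel to the slope and the water table at the surface, the effective normal stress on the slip plane uses the buoyant unit weight γ' = γ_sat − γ_w while the driving shear stress uses γ_sat:
FS = [c' + γ' z cos²β tanφ'] / [γ_sat z sinβ cosβ]
γ' = 18.5 − 9.81 = 8.69 kN/m³
Numerator = 9.0 + 8.69·2.5·cos²25.5°·tan24.3° = 9.0 + 8.69·2.5·0.8147·0.4515 = 16.991 kPa
Denominator = 18.5·2.5·sin25.5°·cos25.5° = 18.5·2.5·0.4305·0.9026 = 17.972 kPa
FS = 16.991 / 17.972 = 0.945

FS = 0.95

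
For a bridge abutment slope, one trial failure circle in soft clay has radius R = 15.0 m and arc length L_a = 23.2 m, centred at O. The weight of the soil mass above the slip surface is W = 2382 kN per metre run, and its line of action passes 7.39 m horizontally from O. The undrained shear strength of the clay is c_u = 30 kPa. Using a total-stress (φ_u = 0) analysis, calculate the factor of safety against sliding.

FS = 0.59

Taking moments about the centre O, the resisting moment is provided by the undrained shear strength acting along the arc:
M_R = c_u·L_a·R = 30·23.20·15.0 = 10440.0 kN·m/m
M_D = W·d = 2382·7.39 = 17603.0 kN·m/m
FS = M_R / M_D = 10440.0 / 17603.0 = 0.593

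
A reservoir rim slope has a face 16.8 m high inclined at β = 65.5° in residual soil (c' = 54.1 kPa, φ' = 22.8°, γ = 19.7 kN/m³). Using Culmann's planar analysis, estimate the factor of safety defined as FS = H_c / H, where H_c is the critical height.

FS = 2.07

H_c = (4c'/γ) · sinβ cosφ' / [1 − cos(β − φ')]
    = (4·54.1/19.7) · sin65.5°·cos22.8° / [1 − cos42.7°]
    = 10.985 · 0.8389 / 0.2651 = 34.76 m
FS = H_c / H = 34.76 / 16.8 = 2.069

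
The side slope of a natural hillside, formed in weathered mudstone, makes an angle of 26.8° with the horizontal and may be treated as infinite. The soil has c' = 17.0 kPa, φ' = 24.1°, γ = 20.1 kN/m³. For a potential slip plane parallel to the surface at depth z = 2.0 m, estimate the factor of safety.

For an infinite slope with a slip plane parallel to the surface (no pore pressure): FS = [c' + γz cos²β tanφ'] / [γz sinβ cosβ].
γz = 20.1·2.0 = 40.20 kN/m²
Numerator = 17.0 + 40.20·cos²26.8°·tan24.1° = 17.0 + 40.20·0.7967·0.4473 = 31.327 kPa
Denominator = 40.20·sin26.8°·cos26.8° = 40.20·0.4509·0.8926 = 16.178 kPa
FS = 31.327 / 16.178 = 1.936

FS = 1.94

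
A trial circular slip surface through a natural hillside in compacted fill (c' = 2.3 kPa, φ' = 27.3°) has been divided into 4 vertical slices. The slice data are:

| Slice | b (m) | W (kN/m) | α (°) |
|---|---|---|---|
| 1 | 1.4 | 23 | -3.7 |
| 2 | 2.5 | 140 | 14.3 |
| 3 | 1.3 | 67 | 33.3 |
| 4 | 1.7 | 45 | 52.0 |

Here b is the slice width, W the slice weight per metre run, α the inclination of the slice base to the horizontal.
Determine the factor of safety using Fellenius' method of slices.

FS = 1.37

Ordinary method of slices: FS = Σ[c'·Δl_i + (W_i cosα_i)·tanφ'] / Σ W_i sinα_i, with Δl_i = b_i / cosα_i.
Slice 1: Δl = 1.4/cos(-3.7°) = 1.403 m; N'_1 = 23·cos(-3.7°) = 23.0; c'Δl = 3.23; W sinα = -1.5
Slice 2: Δl = 2.5/cos14.3° = 2.580 m; N'_2 = 140·cos14.3° = 135.7; c'Δl = 5.93; W sinα = 34.6
Slice 3: Δl = 1.3/cos33.3° = 1.555 m; N'_3 = 67·cos33.3° = 56.0; c'Δl = 3.58; W sinα = 36.8
Slice 4: Δl = 1.7/cos52.0° = 2.761 m; N'_4 = 45·cos52.0° = 27.7; c'Δl = 6.35; W sinα = 35.5
Σc'Δl = 19.1 kN/m; ΣN' = 242.3 kN/m; ΣW sinα = 105.3 kN/m
Resisting = 19.1 + 242.3·tan27.3° = 19.1 + 125.1 = 144.2 kN/m
FS = 144.2 / 105.3 = 1.368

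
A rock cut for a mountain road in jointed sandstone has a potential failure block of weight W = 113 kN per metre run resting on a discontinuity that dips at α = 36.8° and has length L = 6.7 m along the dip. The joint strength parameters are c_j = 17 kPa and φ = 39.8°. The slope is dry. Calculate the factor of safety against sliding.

FS = 2.80

Resolving the block weight along and normal to the plane and applying the Mohr–Coulomb strength on the joint:
N' = W cosα = 113·cos36.8° = 90.5 kN/m
Driving force T = W sinα = 113·sin36.8° = 67.7 kN/m
Resisting force R = c_j·L + N'·tanφ = 17·6.7 + 90.5·tan39.8° = 113.9 + 75.4 = 189.3 kN/m
FS = R / T = 189.3 / 67.7 = 2.796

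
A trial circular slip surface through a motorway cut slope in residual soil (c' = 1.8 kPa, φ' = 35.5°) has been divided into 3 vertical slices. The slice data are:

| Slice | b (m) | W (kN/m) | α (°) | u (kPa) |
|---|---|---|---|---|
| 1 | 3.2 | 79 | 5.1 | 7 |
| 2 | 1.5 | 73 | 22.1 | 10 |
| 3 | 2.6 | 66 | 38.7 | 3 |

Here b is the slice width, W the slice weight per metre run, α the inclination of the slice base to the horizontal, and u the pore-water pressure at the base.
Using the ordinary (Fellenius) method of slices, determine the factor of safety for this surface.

FS = 1.60

Ordinary method of slices: FS = Σ[c'·Δl_i + (W_i cosα_i − u_i·Δl_i)·tanφ'] / Σ W_i sinα_i, with Δl_i = b_i / cosα_i.
Slice 1: Δl = 3.2/cos5.1° = 3.213 m; N'_1 = 79·cos5.1° − 7·3.213 = 56.2; c'Δl = 5.78; W sinα = 7.0
Slice 2: Δl = 1.5/cos22.1° = 1.619 m; N'_2 = 73·cos22.1° − 10·1.619 = 51.4; c'Δl = 2.91; W sinα = 27.5
Slice 3: Δl = 2.6/cos38.7° = 3.331 m; N'_3 = 66·cos38.7° − 3·3.331 = 41.5; c'Δl = 6.00; W sinα = 41.3
Σc'Δl = 14.7 kN/m; ΣN' = 149.2 kN/m; ΣW sinα = 75.8 kN/m
Resisting = 14.7 + 149.2·tan35.5° = 14.7 + 106.4 = 121.1 kN/m
FS = 121.1 / 75.8 = 1.598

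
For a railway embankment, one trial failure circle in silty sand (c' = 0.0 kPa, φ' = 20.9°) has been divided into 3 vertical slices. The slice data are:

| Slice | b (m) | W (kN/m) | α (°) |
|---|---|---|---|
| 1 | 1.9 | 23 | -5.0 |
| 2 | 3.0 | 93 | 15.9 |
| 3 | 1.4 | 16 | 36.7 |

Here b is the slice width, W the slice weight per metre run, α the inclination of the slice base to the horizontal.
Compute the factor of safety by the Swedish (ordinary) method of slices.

Ordinary method of slices: FS = Σ[c'·Δl_i + (W_i cosα_i)·tanφ'] / Σ W_i sinα_i, with Δl_i = b_i / cosα_i.
Slice 1: Δl = 1.9/cos(-5.0°) = 1.907 m; N'_1 = 23·cos(-5.0°) = 22.9; c'Δl = 0.00; W sinα = -2.0
Slice 2: Δl = 3.0/cos15.9° = 3.119 m; N'_2 = 93·cos15.9° = 89.4; c'Δl = 0.00; W sinα = 25.5
Slice 3: Δl = 1.4/cos36.7° = 1.746 m; N'_3 = 16·cos36.7° = 12.8; c'Δl = 0.00; W sinα = 9.6
Σc'Δl = 0.0 kN/m; ΣN' = 125.2 kN/m; ΣW sinα = 33.0 kN/m
Resisting = 0.0 + 125.2·tan20.9° = 0.0 + 47.8 = 47.8 kN/m
FS = 47.8 / 33.0 = 1.447

FS = 1.45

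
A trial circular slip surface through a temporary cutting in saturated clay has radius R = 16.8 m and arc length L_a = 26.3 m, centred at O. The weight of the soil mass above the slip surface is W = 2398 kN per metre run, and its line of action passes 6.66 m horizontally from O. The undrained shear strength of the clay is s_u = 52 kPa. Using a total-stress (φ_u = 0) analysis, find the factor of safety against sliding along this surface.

Taking moments about the centre O, the resisting moment is provided by the undrained shear strength acting along the arc:
M_R = s_u·L_a·R = 52·26.30·16.8 = 22975.7 kN·m/m
M_D = W·d = 2398·6.66 = 15970.7 kN·m/m
FS = M_R / M_D = 22975.7 / 15970.7 = 1.439

FS = 1.44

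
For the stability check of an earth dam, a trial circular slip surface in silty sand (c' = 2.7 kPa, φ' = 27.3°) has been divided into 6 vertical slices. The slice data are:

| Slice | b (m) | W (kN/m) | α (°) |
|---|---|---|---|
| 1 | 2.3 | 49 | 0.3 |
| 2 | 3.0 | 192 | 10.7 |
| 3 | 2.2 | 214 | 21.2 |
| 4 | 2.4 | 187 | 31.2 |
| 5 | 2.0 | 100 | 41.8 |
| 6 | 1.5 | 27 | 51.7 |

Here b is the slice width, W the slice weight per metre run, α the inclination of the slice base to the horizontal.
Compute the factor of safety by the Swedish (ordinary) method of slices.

FS = 1.33

Ordinary method of slices: FS = Σ[c'·Δl_i + (W_i cosα_i)·tanφ'] / Σ W_i sinα_i, with Δl_i = b_i / cosα_i.
Slice 1: Δl = 2.3/cos0.3° = 2.300 m; N'_1 = 49·cos0.3° = 49.0; c'Δl = 6.21; W sinα = 0.3
Slice 2: Δl = 3.0/cos10.7° = 3.053 m; N'_2 = 192·cos10.7° = 188.7; c'Δl = 8.24; W sinα = 35.6
Slice 3: Δl = 2.2/cos21.2° = 2.360 m; N'_3 = 214·cos21.2° = 199.5; c'Δl = 6.37; W sinα = 77.4
Slice 4: Δl = 2.4/cos31.2° = 2.806 m; N'_4 = 187·cos31.2° = 160.0; c'Δl = 7.58; W sinα = 96.9
Slice 5: Δl = 2.0/cos41.8° = 2.683 m; N'_5 = 100·cos41.8° = 74.5; c'Δl = 7.24; W sinα = 66.7
Slice 6: Δl = 1.5/cos51.7° = 2.420 m; N'_6 = 27·cos51.7° = 16.7; c'Δl = 6.53; W sinα = 21.2
Σc'Δl = 42.2 kN/m; ΣN' = 688.4 kN/m; ΣW sinα = 298.0 kN/m
Resisting = 42.2 + 688.4·tan27.3° = 42.2 + 355.3 = 397.5 kN/m
FS = 397.5 / 298.0 = 1.334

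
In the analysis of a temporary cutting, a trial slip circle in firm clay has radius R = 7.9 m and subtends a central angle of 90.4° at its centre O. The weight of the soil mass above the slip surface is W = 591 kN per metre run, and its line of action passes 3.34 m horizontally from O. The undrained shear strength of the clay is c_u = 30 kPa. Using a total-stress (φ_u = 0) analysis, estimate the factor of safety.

Taking moments about the centre O, the resisting moment is provided by the undrained shear strength acting along the arc:
Arc length L_a = R·θ = 7.9·(90.4°·π/180) = 7.9·1.5778 = 12.46 m
M_R = c_u·L_a·R = 30·12.46·7.9 = 2954.1 kN·m/m
M_D = W·d = 591·3.34 = 1973.9 kN·m/m
FS = M_R / M_D = 2954.1 / 1973.9 = 1.497

FS = 1.50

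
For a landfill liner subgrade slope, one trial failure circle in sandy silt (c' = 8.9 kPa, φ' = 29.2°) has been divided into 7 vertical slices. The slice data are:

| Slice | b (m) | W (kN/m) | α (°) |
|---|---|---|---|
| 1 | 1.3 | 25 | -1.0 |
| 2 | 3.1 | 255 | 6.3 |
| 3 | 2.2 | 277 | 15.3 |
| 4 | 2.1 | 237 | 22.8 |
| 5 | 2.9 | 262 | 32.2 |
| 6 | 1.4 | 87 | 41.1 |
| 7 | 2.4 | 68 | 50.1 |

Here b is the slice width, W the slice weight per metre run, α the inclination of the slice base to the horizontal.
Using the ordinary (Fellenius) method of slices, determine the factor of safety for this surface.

FS = 1.75

Ordinary method of slices: FS = Σ[c'·Δl_i + (W_i cosα_i)·tanφ'] / Σ W_i sinα_i, with Δl_i = b_i / cosα_i.
Slice 1: Δl = 1.3/cos(-1.0°) = 1.300 m; N'_1 = 25·cos(-1.0°) = 25.0; c'Δl = 11.57; W sinα = -0.4
Slice 2: Δl = 3.1/cos6.3° = 3.119 m; N'_2 = 255·cos6.3° = 253.5; c'Δl = 27.76; W sinα = 28.0
Slice 3: Δl = 2.2/cos15.3° = 2.281 m; N'_3 = 277·cos15.3° = 267.2; c'Δl = 20.30; W sinα = 73.1
Slice 4: Δl = 2.1/cos22.8° = 2.278 m; N'_4 = 237·cos22.8° = 218.5; c'Δl = 20.27; W sinα = 91.8
Slice 5: Δl = 2.9/cos32.2° = 3.427 m; N'_5 = 262·cos32.2° = 221.7; c'Δl = 30.50; W sinα = 139.6
Slice 6: Δl = 1.4/cos41.1° = 1.858 m; N'_6 = 87·cos41.1° = 65.6; c'Δl = 16.53; W sinα = 57.2
Slice 7: Δl = 2.4/cos50.1° = 3.742 m; N'_7 = 68·cos50.1° = 43.6; c'Δl = 33.30; W sinα = 52.2
Σc'Δl = 160.2 kN/m; ΣN' = 1095.0 kN/m; ΣW sinα = 441.5 kN/m
Resisting = 160.2 + 1095.0·tan29.2° = 160.2 + 612.0 = 772.2 kN/m
FS = 772.2 / 441.5 = 1.749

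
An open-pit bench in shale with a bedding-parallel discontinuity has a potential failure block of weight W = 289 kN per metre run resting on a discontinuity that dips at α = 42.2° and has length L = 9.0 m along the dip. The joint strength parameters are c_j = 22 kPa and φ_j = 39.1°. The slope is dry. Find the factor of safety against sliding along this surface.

Resolving the block weight along and normal to the plane and applying the Mohr–Coulomb strength on the joint:
N' = W cosα = 289·cos42.2° = 214.1 kN/m
Driving force T = W sinα = 289·sin42.2° = 194.1 kN/m
Resisting force R = c_j·L + N'·tanφ_j = 22·9.0 + 214.1·tan39.1° = 198.0 + 174.0 = 372.0 kN/m
FS = R / T = 372.0 / 194.1 = 1.916

FS = 1.92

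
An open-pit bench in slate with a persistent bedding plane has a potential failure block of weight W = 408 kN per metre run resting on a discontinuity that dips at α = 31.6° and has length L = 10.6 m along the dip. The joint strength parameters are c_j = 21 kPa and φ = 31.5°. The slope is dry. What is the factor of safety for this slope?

Resolving the block weight along and normal to the plane and applying the Mohr–Coulomb strength on the joint:
N' = W cosα = 408·cos31.6° = 347.5 kN/m
Driving force T = W sinα = 408·sin31.6° = 213.8 kN/m
Resisting force R = c_j·L + N'·tanφ = 21·10.6 + 347.5·tan31.5° = 222.6 + 213.0 = 435.6 kN/m
FS = R / T = 435.6 / 213.8 = 2.037

FS = 2.04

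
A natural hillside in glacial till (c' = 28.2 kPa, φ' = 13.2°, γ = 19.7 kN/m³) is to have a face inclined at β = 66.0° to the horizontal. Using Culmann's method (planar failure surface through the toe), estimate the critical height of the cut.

Culmann's analysis gives the critical failure plane at α_cr = (β + φ')/2 = (66.0 + 13.2)/2 = 39.6°, and the critical height
H_c = (4c'/γ) · sinβ cosφ' / [1 − cos(β − φ')]
    = (4·28.2/19.7) · sin66.0°·cos13.2° / [1 − cos(52.8°)]
    = 5.726 · 0.9135·0.9736 / [1 − 0.6046]
    = 5.726 · 0.8894 / 0.3954
    = 12.88 m

H_c = 12.88 m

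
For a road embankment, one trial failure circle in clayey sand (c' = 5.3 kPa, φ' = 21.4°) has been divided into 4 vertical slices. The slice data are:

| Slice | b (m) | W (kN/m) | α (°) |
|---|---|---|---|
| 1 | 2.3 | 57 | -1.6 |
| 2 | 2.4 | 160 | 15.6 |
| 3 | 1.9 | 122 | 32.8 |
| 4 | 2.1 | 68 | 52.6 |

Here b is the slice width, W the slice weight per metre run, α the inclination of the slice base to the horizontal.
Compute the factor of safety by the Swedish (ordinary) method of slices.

FS = 1.21

Ordinary method of slices: FS = Σ[c'·Δl_i + (W_i cosα_i)·tanφ'] / Σ W_i sinα_i, with Δl_i = b_i / cosα_i.
Slice 1: Δl = 2.3/cos(-1.6°) = 2.301 m; N'_1 = 57·cos(-1.6°) = 57.0; c'Δl = 12.19; W sinα = -1.6
Slice 2: Δl = 2.4/cos15.6° = 2.492 m; N'_2 = 160·cos15.6° = 154.1; c'Δl = 13.21; W sinα = 43.0
Slice 3: Δl = 1.9/cos32.8° = 2.260 m; N'_3 = 122·cos32.8° = 102.5; c'Δl = 11.98; W sinα = 66.1
Slice 4: Δl = 2.1/cos52.6° = 3.457 m; N'_4 = 68·cos52.6° = 41.3; c'Δl = 18.32; W sinα = 54.0
Σc'Δl = 55.7 kN/m; ΣN' = 354.9 kN/m; ΣW sinα = 161.5 kN/m
Resisting = 55.7 + 354.9·tan21.4° = 55.7 + 139.1 = 194.8 kN/m
FS = 194.8 / 161.5 = 1.206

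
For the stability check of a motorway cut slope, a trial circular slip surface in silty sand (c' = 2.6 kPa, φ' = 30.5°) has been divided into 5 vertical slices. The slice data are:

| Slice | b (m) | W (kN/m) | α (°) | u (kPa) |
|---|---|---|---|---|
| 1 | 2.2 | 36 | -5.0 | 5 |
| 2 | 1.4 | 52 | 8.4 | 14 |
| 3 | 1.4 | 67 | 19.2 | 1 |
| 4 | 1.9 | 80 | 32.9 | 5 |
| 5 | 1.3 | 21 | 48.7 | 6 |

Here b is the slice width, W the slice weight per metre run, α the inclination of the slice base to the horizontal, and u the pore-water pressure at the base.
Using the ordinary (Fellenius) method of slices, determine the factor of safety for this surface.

FS = 1.49

Ordinary method of slices: FS = Σ[c'·Δl_i + (W_i cosα_i − u_i·Δl_i)·tanφ'] / Σ W_i sinα_i, with Δl_i = b_i / cosα_i.
Slice 1: Δl = 2.2/cos(-5.0°) = 2.208 m; N'_1 = 36·cos(-5.0°) − 5·2.208 = 24.8; c'Δl = 5.74; W sinα = -3.1
Slice 2: Δl = 1.4/cos8.4° = 1.415 m; N'_2 = 52·cos8.4° − 14·1.415 = 31.6; c'Δl = 3.68; W sinα = 7.6
Slice 3: Δl = 1.4/cos19.2° = 1.482 m; N'_3 = 67·cos19.2° − 1·1.482 = 61.8; c'Δl = 3.85; W sinα = 22.0
Slice 4: Δl = 1.9/cos32.9° = 2.263 m; N'_4 = 80·cos32.9° − 5·2.263 = 55.9; c'Δl = 5.88; W sinα = 43.5
Slice 5: Δl = 1.3/cos48.7° = 1.970 m; N'_5 = 21·cos48.7° − 6·1.970 = 2.0; c'Δl = 5.12; W sinα = 15.8
Σc'Δl = 24.3 kN/m; ΣN' = 176.1 kN/m; ΣW sinα = 85.7 kN/m
Resisting = 24.3 + 176.1·tan30.5° = 24.3 + 103.8 = 128.0 kN/m
FS = 128.0 / 85.7 = 1.494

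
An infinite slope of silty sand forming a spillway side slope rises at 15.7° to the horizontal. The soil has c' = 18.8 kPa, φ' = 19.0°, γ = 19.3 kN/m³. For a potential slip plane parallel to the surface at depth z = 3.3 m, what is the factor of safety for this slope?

FS = 2.36

For an infinite slope with a slip plane parallel to the surface (no pore pressure): FS = [c' + γz cos²β tanφ'] / [γz sinβ cosβ].
γz = 19.3·3.3 = 63.69 kN/m²
Numerator = 18.8 + 63.69·cos²15.7°·tan19.0° = 18.8 + 63.69·0.9268·0.3443 = 39.124 kPa
Denominator = 63.69·sin15.7°·cos15.7° = 63.69·0.2706·0.9627 = 16.592 kPa
FS = 39.124 / 16.592 = 2.358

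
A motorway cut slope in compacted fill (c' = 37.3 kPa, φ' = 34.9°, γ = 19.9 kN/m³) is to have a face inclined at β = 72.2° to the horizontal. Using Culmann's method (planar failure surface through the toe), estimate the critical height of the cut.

Culmann's analysis gives the critical failure plane at α_cr = (β + φ')/2 = (72.2 + 34.9)/2 = 53.5°, and the critical height
H_c = (4c'/γ) · sinβ cosφ' / [1 − cos(β − φ')]
    = (4·37.3/19.9) · sin72.2°·cos34.9° / [1 − cos(37.3°)]
    = 7.497 · 0.9521·0.8202 / [1 − 0.7955]
    = 7.497 · 0.7809 / 0.2045
    = 28.63 m

H_c = 28.63 m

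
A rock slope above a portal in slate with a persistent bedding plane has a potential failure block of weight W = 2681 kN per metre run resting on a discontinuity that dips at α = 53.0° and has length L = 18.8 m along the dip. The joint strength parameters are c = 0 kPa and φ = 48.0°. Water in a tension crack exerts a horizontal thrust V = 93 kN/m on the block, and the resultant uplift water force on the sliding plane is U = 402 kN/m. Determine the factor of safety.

Resolving the block weight along and normal to the plane and applying the Mohr–Coulomb strength on the joint:
N' = W cosα − U − V sinα = 2681·cos53.0° − 402 − 93·sin53.0° = 1137.2 kN/m
Driving force T = W sinα + V cosα = 2681·sin53.0° + 93·cos53.0° = 2197.1 kN/m
Resisting force R = c·L + N'·tanφ = 0·18.8 + 1137.2·tan48.0° = 0.0 + 1263.0 = 1263.0 kN/m
FS = R / T = 1263.0 / 2197.1 = 0.575

FS = 0.57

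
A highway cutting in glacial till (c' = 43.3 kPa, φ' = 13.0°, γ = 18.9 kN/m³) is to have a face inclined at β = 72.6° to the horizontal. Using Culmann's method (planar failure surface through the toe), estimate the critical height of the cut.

Culmann's analysis gives the critical failure plane at α_cr = (β + φ')/2 = (72.6 + 13.0)/2 = 42.8°, and the critical height
H_c = (4c'/γ) · sinβ cosφ' / [1 − cos(β − φ')]
    = (4·43.3/18.9) · sin72.6°·cos13.0° / [1 − cos(59.6°)]
    = 9.164 · 0.9542·0.9744 / [1 − 0.5060]
    = 9.164 · 0.9298 / 0.4940
    = 17.25 m

H_c = 17.25 m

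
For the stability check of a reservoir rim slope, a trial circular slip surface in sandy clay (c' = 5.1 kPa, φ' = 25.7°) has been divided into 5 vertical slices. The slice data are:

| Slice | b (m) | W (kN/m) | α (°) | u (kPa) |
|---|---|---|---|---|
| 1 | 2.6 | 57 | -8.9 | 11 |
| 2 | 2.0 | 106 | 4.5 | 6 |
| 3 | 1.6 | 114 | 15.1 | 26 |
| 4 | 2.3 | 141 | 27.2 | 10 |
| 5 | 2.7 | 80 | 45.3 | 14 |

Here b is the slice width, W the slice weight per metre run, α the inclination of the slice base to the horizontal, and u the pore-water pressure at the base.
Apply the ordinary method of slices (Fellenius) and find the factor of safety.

Ordinary method of slices: FS = Σ[c'·Δl_i + (W_i cosα_i − u_i·Δl_i)·tanφ'] / Σ W_i sinα_i, with Δl_i = b_i / cosα_i.
Slice 1: Δl = 2.6/cos(-8.9°) = 2.632 m; N'_1 = 57·cos(-8.9°) − 11·2.632 = 27.4; c'Δl = 13.42; W sinα = -8.8
Slice 2: Δl = 2.0/cos4.5° = 2.006 m; N'_2 = 106·cos4.5° − 6·2.006 = 93.6; c'Δl = 10.23; W sinα = 8.3
Slice 3: Δl = 1.6/cos15.1° = 1.657 m; N'_3 = 114·cos15.1° − 26·1.657 = 67.0; c'Δl = 8.45; W sinα = 29.7
Slice 4: Δl = 2.3/cos27.2° = 2.586 m; N'_4 = 141·cos27.2° − 10·2.586 = 99.5; c'Δl = 13.19; W sinα = 64.5
Slice 5: Δl = 2.7/cos45.3° = 3.839 m; N'_5 = 80·cos45.3° − 14·3.839 = 2.5; c'Δl = 19.58; W sinα = 56.9
Σc'Δl = 64.9 kN/m; ΣN' = 290.1 kN/m; ΣW sinα = 150.5 kN/m
Resisting = 64.9 + 290.1·tan25.7° = 64.9 + 139.6 = 204.5 kN/m
FS = 204.5 / 150.5 = 1.358

FS = 1.36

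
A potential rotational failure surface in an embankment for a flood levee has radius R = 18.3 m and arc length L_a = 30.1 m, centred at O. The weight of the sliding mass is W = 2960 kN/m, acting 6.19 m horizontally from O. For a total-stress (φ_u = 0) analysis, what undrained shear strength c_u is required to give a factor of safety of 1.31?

FS = c_u·L_a·R / (W·d), so c_u = FS·W·d / (L_a·R).
c_u = 1.31·2960·6.19 / (30.10·18.3) = 24002.3 / 550.83 = 43.57 kPa

c_u = 43.6 kPa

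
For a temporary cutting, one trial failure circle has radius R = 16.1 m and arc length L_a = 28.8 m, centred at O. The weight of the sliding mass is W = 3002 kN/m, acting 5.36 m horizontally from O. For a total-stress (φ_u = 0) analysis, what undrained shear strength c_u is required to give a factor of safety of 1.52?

FS = c_u·L_a·R / (W·d), so c_u = FS·W·d / (L_a·R).
c_u = 1.52·3002·5.36 / (28.80·16.1) = 24457.9 / 463.68 = 52.75 kPa

c_u = 52.7 kPa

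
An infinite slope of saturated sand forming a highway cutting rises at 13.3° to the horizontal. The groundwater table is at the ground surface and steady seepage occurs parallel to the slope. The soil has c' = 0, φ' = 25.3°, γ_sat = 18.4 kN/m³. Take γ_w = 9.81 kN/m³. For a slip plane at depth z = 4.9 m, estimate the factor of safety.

FS = 0.93

With seepage parallel to the slope and the water table at the surface, the effective normal stress on the slip plane uses the buoyant unit weight γ' = γ_sat − γ_w while the driving shear stress uses γ_sat:
FS = [c' + γ' z cos²β tanφ'] / [γ_sat z sinβ cosβ]
(For c' = 0 this reduces to FS = (γ'/γ_sat)·tanφ'/tanβ.)
γ' = 18.4 − 9.81 = 8.59 kN/m³
Numerator = 0.0 + 8.59·4.9·cos²13.3°·tan25.3° = 0.0 + 8.59·4.9·0.9471·0.4727 = 18.843 kPa
Denominator = 18.4·4.9·sin13.3°·cos13.3° = 18.4·4.9·0.2300·0.9732 = 20.185 kPa
FS = 18.843 / 20.185 = 0.934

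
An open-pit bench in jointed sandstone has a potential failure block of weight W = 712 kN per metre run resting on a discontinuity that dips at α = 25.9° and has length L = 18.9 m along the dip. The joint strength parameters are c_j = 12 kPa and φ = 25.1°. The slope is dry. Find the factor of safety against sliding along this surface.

Resolving the block weight along and normal to the plane and applying the Mohr–Coulomb strength on the joint:
N' = W cosα = 712·cos25.9° = 640.5 kN/m
Driving force T = W sinα = 712·sin25.9° = 311.0 kN/m
Resisting force R = c_j·L + N'·tanφ = 12·18.9 + 640.5·tan25.1° = 226.8 + 300.0 = 526.8 kN/m
FS = R / T = 526.8 / 311.0 = 1.694

FS = 1.69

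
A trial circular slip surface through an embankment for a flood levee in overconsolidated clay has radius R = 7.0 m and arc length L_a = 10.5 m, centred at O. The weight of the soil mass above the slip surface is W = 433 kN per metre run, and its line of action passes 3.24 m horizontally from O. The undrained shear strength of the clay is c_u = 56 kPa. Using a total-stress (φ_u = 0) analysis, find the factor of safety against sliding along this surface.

FS = 2.93

Taking moments about the centre O, the resisting moment is provided by the undrained shear strength acting along the arc:
M_R = c_u·L_a·R = 56·10.50·7.0 = 4116.0 kN·m/m
M_D = W·d = 433·3.24 = 1402.9 kN·m/m
FS = M_R / M_D = 4116.0 / 1402.9 = 2.934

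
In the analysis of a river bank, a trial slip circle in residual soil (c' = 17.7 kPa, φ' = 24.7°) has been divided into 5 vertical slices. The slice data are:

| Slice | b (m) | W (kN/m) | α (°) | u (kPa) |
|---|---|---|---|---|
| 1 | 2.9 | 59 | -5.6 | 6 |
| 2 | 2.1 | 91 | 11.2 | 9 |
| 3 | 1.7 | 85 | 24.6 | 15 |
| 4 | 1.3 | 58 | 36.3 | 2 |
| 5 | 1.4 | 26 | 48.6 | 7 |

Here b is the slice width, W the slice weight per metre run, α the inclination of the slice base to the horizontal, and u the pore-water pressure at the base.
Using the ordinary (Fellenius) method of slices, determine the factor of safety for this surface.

Ordinary method of slices: FS = Σ[c'·Δl_i + (W_i cosα_i − u_i·Δl_i)·tanφ'] / Σ W_i sinα_i, with Δl_i = b_i / cosα_i.
Slice 1: Δl = 2.9/cos(-5.6°) = 2.914 m; N'_1 = 59·cos(-5.6°) − 6·2.914 = 41.2; c'Δl = 51.58; W sinα = -5.8
Slice 2: Δl = 2.1/cos11.2° = 2.141 m; N'_2 = 91·cos11.2° − 9·2.141 = 70.0; c'Δl = 37.89; W sinα = 17.7
Slice 3: Δl = 1.7/cos24.6° = 1.870 m; N'_3 = 85·cos24.6° − 15·1.870 = 49.2; c'Δl = 33.09; W sinα = 35.4
Slice 4: Δl = 1.3/cos36.3° = 1.613 m; N'_4 = 58·cos36.3° − 2·1.613 = 43.5; c'Δl = 28.55; W sinα = 34.3
Slice 5: Δl = 1.4/cos48.6° = 2.117 m; N'_5 = 26·cos48.6° − 7·2.117 = 2.4; c'Δl = 37.47; W sinα = 19.5
Σc'Δl = 188.6 kN/m; ΣN' = 206.4 kN/m; ΣW sinα = 101.1 kN/m
Resisting = 188.6 + 206.4·tan24.7° = 188.6 + 94.9 = 283.5 kN/m
FS = 283.5 / 101.1 = 2.803

FS = 2.80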